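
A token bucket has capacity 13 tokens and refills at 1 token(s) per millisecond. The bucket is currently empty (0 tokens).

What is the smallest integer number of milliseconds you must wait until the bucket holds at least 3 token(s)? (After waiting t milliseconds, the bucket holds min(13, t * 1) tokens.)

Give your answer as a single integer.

Need t * 1 >= 3, so t >= 3/1.
Smallest integer t = ceil(3/1) = 3.

Answer: 3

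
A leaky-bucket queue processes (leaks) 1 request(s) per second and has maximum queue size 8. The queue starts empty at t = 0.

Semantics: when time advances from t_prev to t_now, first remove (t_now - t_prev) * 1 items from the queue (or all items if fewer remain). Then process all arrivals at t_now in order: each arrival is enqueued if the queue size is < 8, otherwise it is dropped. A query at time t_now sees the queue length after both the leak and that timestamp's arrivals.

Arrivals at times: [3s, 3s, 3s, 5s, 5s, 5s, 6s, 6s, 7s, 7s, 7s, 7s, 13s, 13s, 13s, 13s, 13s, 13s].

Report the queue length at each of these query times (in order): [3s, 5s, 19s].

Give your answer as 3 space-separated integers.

Queue lengths at query times:
  query t=3s: backlog = 3
  query t=5s: backlog = 4
  query t=19s: backlog = 2

Answer: 3 4 2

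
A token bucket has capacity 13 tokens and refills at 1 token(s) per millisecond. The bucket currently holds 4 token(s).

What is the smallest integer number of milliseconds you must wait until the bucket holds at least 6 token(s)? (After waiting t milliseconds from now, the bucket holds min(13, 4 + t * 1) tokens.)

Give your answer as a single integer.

Answer: 2

Derivation:
Need 4 + t * 1 >= 6, so t >= 2/1.
Smallest integer t = ceil(2/1) = 2.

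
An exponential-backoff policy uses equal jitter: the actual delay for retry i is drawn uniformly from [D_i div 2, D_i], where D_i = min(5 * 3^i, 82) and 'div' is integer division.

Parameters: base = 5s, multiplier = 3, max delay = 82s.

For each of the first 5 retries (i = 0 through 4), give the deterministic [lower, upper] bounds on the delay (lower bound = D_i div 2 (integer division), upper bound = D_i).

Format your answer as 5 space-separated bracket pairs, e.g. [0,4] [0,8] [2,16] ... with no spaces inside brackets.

Answer: [2,5] [7,15] [22,45] [41,82] [41,82]

Derivation:
Computing bounds per retry:
  i=0: D_i=min(5*3^0,82)=5, bounds=[2,5]
  i=1: D_i=min(5*3^1,82)=15, bounds=[7,15]
  i=2: D_i=min(5*3^2,82)=45, bounds=[22,45]
  i=3: D_i=min(5*3^3,82)=82, bounds=[41,82]
  i=4: D_i=min(5*3^4,82)=82, bounds=[41,82]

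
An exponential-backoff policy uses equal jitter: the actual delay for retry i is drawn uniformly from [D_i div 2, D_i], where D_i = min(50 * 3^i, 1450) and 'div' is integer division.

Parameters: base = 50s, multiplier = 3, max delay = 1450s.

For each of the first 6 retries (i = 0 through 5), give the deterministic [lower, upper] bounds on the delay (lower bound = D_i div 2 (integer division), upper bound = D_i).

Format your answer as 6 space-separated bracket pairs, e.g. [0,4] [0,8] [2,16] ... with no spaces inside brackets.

Computing bounds per retry:
  i=0: D_i=min(50*3^0,1450)=50, bounds=[25,50]
  i=1: D_i=min(50*3^1,1450)=150, bounds=[75,150]
  i=2: D_i=min(50*3^2,1450)=450, bounds=[225,450]
  i=3: D_i=min(50*3^3,1450)=1350, bounds=[675,1350]
  i=4: D_i=min(50*3^4,1450)=1450, bounds=[725,1450]
  i=5: D_i=min(50*3^5,1450)=1450, bounds=[725,1450]

Answer: [25,50] [75,150] [225,450] [675,1350] [725,1450] [725,1450]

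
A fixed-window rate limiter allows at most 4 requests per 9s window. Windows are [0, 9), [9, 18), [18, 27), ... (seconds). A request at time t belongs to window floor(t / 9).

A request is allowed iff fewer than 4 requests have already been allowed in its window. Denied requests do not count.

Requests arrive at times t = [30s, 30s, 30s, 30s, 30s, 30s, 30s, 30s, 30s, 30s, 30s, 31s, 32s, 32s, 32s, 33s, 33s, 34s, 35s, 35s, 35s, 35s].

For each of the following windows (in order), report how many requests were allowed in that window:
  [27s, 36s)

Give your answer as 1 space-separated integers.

Processing requests:
  req#1 t=30s (window 3): ALLOW
  req#2 t=30s (window 3): ALLOW
  req#3 t=30s (window 3): ALLOW
  req#4 t=30s (window 3): ALLOW
  req#5 t=30s (window 3): DENY
  req#6 t=30s (window 3): DENY
  req#7 t=30s (window 3): DENY
  req#8 t=30s (window 3): DENY
  req#9 t=30s (window 3): DENY
  req#10 t=30s (window 3): DENY
  req#11 t=30s (window 3): DENY
  req#12 t=31s (window 3): DENY
  req#13 t=32s (window 3): DENY
  req#14 t=32s (window 3): DENY
  req#15 t=32s (window 3): DENY
  req#16 t=33s (window 3): DENY
  req#17 t=33s (window 3): DENY
  req#18 t=34s (window 3): DENY
  req#19 t=35s (window 3): DENY
  req#20 t=35s (window 3): DENY
  req#21 t=35s (window 3): DENY
  req#22 t=35s (window 3): DENY

Allowed counts by window: 4

Answer: 4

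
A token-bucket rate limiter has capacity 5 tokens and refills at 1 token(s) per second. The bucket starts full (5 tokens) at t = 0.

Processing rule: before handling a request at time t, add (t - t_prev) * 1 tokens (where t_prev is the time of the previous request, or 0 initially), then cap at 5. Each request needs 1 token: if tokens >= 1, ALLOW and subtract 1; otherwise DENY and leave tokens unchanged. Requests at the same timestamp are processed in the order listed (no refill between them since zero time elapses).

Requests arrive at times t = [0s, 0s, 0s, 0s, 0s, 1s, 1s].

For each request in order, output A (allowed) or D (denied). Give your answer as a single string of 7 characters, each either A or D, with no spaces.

Simulating step by step:
  req#1 t=0s: ALLOW
  req#2 t=0s: ALLOW
  req#3 t=0s: ALLOW
  req#4 t=0s: ALLOW
  req#5 t=0s: ALLOW
  req#6 t=1s: ALLOW
  req#7 t=1s: DENY

Answer: AAAAAAD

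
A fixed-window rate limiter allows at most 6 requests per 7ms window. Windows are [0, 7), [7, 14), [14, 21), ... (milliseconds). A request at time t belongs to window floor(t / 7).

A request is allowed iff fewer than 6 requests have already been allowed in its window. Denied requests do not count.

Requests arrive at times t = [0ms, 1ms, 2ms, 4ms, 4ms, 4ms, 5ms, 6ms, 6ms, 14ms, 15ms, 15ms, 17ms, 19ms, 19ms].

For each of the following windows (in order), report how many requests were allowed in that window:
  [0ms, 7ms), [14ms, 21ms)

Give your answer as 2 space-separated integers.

Processing requests:
  req#1 t=0ms (window 0): ALLOW
  req#2 t=1ms (window 0): ALLOW
  req#3 t=2ms (window 0): ALLOW
  req#4 t=4ms (window 0): ALLOW
  req#5 t=4ms (window 0): ALLOW
  req#6 t=4ms (window 0): ALLOW
  req#7 t=5ms (window 0): DENY
  req#8 t=6ms (window 0): DENY
  req#9 t=6ms (window 0): DENY
  req#10 t=14ms (window 2): ALLOW
  req#11 t=15ms (window 2): ALLOW
  req#12 t=15ms (window 2): ALLOW
  req#13 t=17ms (window 2): ALLOW
  req#14 t=19ms (window 2): ALLOW
  req#15 t=19ms (window 2): ALLOW

Allowed counts by window: 6 6

Answer: 6 6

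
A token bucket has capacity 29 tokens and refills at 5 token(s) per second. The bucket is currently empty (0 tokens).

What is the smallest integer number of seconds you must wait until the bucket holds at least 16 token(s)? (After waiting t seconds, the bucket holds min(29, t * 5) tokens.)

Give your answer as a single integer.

Need t * 5 >= 16, so t >= 16/5.
Smallest integer t = ceil(16/5) = 4.

Answer: 4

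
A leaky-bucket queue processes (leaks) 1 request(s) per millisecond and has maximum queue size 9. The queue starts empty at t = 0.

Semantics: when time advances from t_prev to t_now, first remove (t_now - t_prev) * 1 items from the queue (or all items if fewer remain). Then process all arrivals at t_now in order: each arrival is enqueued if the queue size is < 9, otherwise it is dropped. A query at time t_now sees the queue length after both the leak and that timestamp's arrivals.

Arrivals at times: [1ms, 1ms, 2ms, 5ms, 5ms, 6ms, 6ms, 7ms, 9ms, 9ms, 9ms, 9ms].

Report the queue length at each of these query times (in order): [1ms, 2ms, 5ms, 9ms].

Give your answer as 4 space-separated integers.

Queue lengths at query times:
  query t=1ms: backlog = 2
  query t=2ms: backlog = 2
  query t=5ms: backlog = 2
  query t=9ms: backlog = 5

Answer: 2 2 2 5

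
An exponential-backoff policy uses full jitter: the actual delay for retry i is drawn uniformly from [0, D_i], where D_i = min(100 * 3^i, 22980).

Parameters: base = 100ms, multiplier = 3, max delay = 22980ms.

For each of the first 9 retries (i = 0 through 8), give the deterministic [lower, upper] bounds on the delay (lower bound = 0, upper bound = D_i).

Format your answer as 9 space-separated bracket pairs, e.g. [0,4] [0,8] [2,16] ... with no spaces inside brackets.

Computing bounds per retry:
  i=0: D_i=min(100*3^0,22980)=100, bounds=[0,100]
  i=1: D_i=min(100*3^1,22980)=300, bounds=[0,300]
  i=2: D_i=min(100*3^2,22980)=900, bounds=[0,900]
  i=3: D_i=min(100*3^3,22980)=2700, bounds=[0,2700]
  i=4: D_i=min(100*3^4,22980)=8100, bounds=[0,8100]
  i=5: D_i=min(100*3^5,22980)=22980, bounds=[0,22980]
  i=6: D_i=min(100*3^6,22980)=22980, bounds=[0,22980]
  i=7: D_i=min(100*3^7,22980)=22980, bounds=[0,22980]
  i=8: D_i=min(100*3^8,22980)=22980, bounds=[0,22980]

Answer: [0,100] [0,300] [0,900] [0,2700] [0,8100] [0,22980] [0,22980] [0,22980] [0,22980]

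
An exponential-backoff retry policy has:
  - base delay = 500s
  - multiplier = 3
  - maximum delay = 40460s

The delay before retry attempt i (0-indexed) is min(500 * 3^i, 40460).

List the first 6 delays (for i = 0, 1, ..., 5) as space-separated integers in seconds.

Computing each delay:
  i=0: min(500*3^0, 40460) = 500
  i=1: min(500*3^1, 40460) = 1500
  i=2: min(500*3^2, 40460) = 4500
  i=3: min(500*3^3, 40460) = 13500
  i=4: min(500*3^4, 40460) = 40460
  i=5: min(500*3^5, 40460) = 40460

Answer: 500 1500 4500 13500 40460 40460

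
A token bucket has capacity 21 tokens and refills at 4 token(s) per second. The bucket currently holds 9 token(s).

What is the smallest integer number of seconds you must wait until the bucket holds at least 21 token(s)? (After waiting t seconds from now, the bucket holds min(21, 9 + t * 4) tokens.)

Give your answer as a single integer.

Need 9 + t * 4 >= 21, so t >= 12/4.
Smallest integer t = ceil(12/4) = 3.

Answer: 3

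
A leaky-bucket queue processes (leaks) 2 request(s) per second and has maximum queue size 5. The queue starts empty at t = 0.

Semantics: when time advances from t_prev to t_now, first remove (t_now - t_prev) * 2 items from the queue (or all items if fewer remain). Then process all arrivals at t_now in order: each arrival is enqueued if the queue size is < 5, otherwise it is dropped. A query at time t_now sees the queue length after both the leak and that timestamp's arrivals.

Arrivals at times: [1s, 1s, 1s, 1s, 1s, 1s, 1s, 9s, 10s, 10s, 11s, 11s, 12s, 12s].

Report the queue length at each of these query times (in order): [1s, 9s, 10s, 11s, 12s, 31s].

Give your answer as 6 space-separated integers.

Answer: 5 1 2 2 2 0

Derivation:
Queue lengths at query times:
  query t=1s: backlog = 5
  query t=9s: backlog = 1
  query t=10s: backlog = 2
  query t=11s: backlog = 2
  query t=12s: backlog = 2
  query t=31s: backlog = 0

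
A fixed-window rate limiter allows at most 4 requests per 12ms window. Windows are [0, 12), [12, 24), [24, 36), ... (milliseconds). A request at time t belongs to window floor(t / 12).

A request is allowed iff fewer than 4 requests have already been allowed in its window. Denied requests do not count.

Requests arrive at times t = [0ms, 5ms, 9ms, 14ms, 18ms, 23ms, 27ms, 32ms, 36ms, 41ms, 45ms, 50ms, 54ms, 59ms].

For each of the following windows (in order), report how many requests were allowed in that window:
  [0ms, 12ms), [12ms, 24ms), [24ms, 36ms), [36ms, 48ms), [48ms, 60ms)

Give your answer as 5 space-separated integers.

Processing requests:
  req#1 t=0ms (window 0): ALLOW
  req#2 t=5ms (window 0): ALLOW
  req#3 t=9ms (window 0): ALLOW
  req#4 t=14ms (window 1): ALLOW
  req#5 t=18ms (window 1): ALLOW
  req#6 t=23ms (window 1): ALLOW
  req#7 t=27ms (window 2): ALLOW
  req#8 t=32ms (window 2): ALLOW
  req#9 t=36ms (window 3): ALLOW
  req#10 t=41ms (window 3): ALLOW
  req#11 t=45ms (window 3): ALLOW
  req#12 t=50ms (window 4): ALLOW
  req#13 t=54ms (window 4): ALLOW
  req#14 t=59ms (window 4): ALLOW

Allowed counts by window: 3 3 2 3 3

Answer: 3 3 2 3 3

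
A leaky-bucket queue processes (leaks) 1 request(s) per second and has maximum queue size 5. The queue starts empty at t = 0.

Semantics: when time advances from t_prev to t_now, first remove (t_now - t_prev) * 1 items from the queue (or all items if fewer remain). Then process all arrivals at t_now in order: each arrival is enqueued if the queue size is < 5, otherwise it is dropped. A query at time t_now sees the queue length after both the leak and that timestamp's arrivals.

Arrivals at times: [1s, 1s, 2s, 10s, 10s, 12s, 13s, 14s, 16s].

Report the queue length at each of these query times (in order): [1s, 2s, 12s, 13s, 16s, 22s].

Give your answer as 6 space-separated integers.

Answer: 2 2 1 1 1 0

Derivation:
Queue lengths at query times:
  query t=1s: backlog = 2
  query t=2s: backlog = 2
  query t=12s: backlog = 1
  query t=13s: backlog = 1
  query t=16s: backlog = 1
  query t=22s: backlog = 0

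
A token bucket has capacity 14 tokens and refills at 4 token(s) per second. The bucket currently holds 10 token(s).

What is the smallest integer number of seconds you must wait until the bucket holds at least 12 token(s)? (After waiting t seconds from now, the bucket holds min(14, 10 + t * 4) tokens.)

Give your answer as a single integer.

Answer: 1

Derivation:
Need 10 + t * 4 >= 12, so t >= 2/4.
Smallest integer t = ceil(2/4) = 1.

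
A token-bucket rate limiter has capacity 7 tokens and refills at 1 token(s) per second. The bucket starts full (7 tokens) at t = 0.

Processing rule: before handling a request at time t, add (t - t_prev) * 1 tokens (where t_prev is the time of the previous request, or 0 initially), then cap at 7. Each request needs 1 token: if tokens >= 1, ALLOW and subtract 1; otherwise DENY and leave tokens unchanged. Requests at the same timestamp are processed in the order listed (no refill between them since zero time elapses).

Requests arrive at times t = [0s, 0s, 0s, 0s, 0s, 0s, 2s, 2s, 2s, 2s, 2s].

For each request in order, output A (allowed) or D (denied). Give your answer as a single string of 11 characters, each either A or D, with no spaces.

Answer: AAAAAAAAADD

Derivation:
Simulating step by step:
  req#1 t=0s: ALLOW
  req#2 t=0s: ALLOW
  req#3 t=0s: ALLOW
  req#4 t=0s: ALLOW
  req#5 t=0s: ALLOW
  req#6 t=0s: ALLOW
  req#7 t=2s: ALLOW
  req#8 t=2s: ALLOW
  req#9 t=2s: ALLOW
  req#10 t=2s: DENY
  req#11 t=2s: DENY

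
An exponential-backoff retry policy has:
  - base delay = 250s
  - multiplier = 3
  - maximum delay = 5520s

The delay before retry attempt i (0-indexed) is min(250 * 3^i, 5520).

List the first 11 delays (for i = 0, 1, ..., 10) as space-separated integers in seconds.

Computing each delay:
  i=0: min(250*3^0, 5520) = 250
  i=1: min(250*3^1, 5520) = 750
  i=2: min(250*3^2, 5520) = 2250
  i=3: min(250*3^3, 5520) = 5520
  i=4: min(250*3^4, 5520) = 5520
  i=5: min(250*3^5, 5520) = 5520
  i=6: min(250*3^6, 5520) = 5520
  i=7: min(250*3^7, 5520) = 5520
  i=8: min(250*3^8, 5520) = 5520
  i=9: min(250*3^9, 5520) = 5520
  i=10: min(250*3^10, 5520) = 5520

Answer: 250 750 2250 5520 5520 5520 5520 5520 5520 5520 5520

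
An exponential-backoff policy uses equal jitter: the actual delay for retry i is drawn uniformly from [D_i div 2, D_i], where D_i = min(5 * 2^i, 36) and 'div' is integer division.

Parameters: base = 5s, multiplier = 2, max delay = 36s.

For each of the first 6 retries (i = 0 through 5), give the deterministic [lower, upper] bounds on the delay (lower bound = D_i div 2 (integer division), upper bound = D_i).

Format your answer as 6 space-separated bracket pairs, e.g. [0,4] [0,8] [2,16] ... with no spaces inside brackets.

Computing bounds per retry:
  i=0: D_i=min(5*2^0,36)=5, bounds=[2,5]
  i=1: D_i=min(5*2^1,36)=10, bounds=[5,10]
  i=2: D_i=min(5*2^2,36)=20, bounds=[10,20]
  i=3: D_i=min(5*2^3,36)=36, bounds=[18,36]
  i=4: D_i=min(5*2^4,36)=36, bounds=[18,36]
  i=5: D_i=min(5*2^5,36)=36, bounds=[18,36]

Answer: [2,5] [5,10] [10,20] [18,36] [18,36] [18,36]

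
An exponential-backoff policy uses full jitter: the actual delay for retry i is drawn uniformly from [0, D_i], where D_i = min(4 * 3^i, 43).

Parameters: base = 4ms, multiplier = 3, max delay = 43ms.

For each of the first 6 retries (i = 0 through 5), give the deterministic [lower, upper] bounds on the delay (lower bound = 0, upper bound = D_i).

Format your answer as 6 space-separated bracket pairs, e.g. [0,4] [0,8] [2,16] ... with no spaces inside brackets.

Answer: [0,4] [0,12] [0,36] [0,43] [0,43] [0,43]

Derivation:
Computing bounds per retry:
  i=0: D_i=min(4*3^0,43)=4, bounds=[0,4]
  i=1: D_i=min(4*3^1,43)=12, bounds=[0,12]
  i=2: D_i=min(4*3^2,43)=36, bounds=[0,36]
  i=3: D_i=min(4*3^3,43)=43, bounds=[0,43]
  i=4: D_i=min(4*3^4,43)=43, bounds=[0,43]
  i=5: D_i=min(4*3^5,43)=43, bounds=[0,43]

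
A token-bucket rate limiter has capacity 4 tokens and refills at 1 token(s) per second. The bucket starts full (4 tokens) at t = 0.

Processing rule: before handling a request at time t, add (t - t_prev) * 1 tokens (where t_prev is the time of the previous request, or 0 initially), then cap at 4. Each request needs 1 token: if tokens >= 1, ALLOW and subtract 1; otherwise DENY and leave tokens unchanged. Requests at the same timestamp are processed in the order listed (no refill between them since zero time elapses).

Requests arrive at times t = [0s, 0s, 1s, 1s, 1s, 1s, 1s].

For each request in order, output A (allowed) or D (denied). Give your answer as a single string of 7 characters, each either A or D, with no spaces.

Answer: AAAAADD

Derivation:
Simulating step by step:
  req#1 t=0s: ALLOW
  req#2 t=0s: ALLOW
  req#3 t=1s: ALLOW
  req#4 t=1s: ALLOW
  req#5 t=1s: ALLOW
  req#6 t=1s: DENY
  req#7 t=1s: DENY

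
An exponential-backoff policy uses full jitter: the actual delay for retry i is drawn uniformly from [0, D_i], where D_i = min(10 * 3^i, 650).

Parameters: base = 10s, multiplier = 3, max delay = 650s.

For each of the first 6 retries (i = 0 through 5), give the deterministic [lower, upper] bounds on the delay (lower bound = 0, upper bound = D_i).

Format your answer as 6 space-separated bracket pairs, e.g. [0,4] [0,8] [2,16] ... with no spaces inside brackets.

Computing bounds per retry:
  i=0: D_i=min(10*3^0,650)=10, bounds=[0,10]
  i=1: D_i=min(10*3^1,650)=30, bounds=[0,30]
  i=2: D_i=min(10*3^2,650)=90, bounds=[0,90]
  i=3: D_i=min(10*3^3,650)=270, bounds=[0,270]
  i=4: D_i=min(10*3^4,650)=650, bounds=[0,650]
  i=5: D_i=min(10*3^5,650)=650, bounds=[0,650]

Answer: [0,10] [0,30] [0,90] [0,270] [0,650] [0,650]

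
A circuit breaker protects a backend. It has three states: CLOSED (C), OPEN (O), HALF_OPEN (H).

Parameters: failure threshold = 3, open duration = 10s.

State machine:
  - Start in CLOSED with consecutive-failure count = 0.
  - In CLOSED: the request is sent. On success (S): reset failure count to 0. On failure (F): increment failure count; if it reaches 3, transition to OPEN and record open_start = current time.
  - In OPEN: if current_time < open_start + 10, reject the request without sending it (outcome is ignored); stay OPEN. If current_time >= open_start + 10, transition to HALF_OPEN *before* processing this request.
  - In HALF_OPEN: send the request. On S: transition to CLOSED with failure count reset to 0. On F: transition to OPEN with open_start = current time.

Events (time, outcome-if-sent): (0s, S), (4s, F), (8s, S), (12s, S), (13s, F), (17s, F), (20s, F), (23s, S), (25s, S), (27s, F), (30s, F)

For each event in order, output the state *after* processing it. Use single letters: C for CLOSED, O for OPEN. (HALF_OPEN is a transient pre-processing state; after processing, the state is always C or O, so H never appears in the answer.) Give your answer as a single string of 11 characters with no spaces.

Answer: CCCCCCOOOOO

Derivation:
State after each event:
  event#1 t=0s outcome=S: state=CLOSED
  event#2 t=4s outcome=F: state=CLOSED
  event#3 t=8s outcome=S: state=CLOSED
  event#4 t=12s outcome=S: state=CLOSED
  event#5 t=13s outcome=F: state=CLOSED
  event#6 t=17s outcome=F: state=CLOSED
  event#7 t=20s outcome=F: state=OPEN
  event#8 t=23s outcome=S: state=OPEN
  event#9 t=25s outcome=S: state=OPEN
  event#10 t=27s outcome=F: state=OPEN
  event#11 t=30s outcome=F: state=OPEN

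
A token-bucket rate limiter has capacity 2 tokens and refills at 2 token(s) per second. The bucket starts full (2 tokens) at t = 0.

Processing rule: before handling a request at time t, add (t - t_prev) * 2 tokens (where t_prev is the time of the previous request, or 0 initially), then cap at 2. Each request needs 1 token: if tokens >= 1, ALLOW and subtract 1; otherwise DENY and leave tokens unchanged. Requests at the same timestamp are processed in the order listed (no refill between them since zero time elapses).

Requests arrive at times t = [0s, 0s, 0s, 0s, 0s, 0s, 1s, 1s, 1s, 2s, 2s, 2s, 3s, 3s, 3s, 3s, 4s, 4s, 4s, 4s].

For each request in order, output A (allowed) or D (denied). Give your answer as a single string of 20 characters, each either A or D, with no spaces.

Answer: AADDDDAADAADAADDAADD

Derivation:
Simulating step by step:
  req#1 t=0s: ALLOW
  req#2 t=0s: ALLOW
  req#3 t=0s: DENY
  req#4 t=0s: DENY
  req#5 t=0s: DENY
  req#6 t=0s: DENY
  req#7 t=1s: ALLOW
  req#8 t=1s: ALLOW
  req#9 t=1s: DENY
  req#10 t=2s: ALLOW
  req#11 t=2s: ALLOW
  req#12 t=2s: DENY
  req#13 t=3s: ALLOW
  req#14 t=3s: ALLOW
  req#15 t=3s: DENY
  req#16 t=3s: DENY
  req#17 t=4s: ALLOW
  req#18 t=4s: ALLOW
  req#19 t=4s: DENY
  req#20 t=4s: DENY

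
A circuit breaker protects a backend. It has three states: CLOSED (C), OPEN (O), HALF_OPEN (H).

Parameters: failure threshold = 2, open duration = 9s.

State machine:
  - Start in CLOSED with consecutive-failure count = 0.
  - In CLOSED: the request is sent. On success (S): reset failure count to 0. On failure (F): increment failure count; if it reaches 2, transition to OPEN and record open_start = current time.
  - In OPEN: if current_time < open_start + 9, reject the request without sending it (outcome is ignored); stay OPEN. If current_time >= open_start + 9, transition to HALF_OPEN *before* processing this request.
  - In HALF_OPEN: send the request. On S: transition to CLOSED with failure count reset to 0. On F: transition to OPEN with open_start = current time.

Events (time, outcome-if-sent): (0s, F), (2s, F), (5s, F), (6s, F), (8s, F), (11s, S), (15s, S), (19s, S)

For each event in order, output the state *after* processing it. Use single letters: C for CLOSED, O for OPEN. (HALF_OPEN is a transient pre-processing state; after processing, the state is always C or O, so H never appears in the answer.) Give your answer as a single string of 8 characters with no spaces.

Answer: COOOOCCC

Derivation:
State after each event:
  event#1 t=0s outcome=F: state=CLOSED
  event#2 t=2s outcome=F: state=OPEN
  event#3 t=5s outcome=F: state=OPEN
  event#4 t=6s outcome=F: state=OPEN
  event#5 t=8s outcome=F: state=OPEN
  event#6 t=11s outcome=S: state=CLOSED
  event#7 t=15s outcome=S: state=CLOSED
  event#8 t=19s outcome=S: state=CLOSED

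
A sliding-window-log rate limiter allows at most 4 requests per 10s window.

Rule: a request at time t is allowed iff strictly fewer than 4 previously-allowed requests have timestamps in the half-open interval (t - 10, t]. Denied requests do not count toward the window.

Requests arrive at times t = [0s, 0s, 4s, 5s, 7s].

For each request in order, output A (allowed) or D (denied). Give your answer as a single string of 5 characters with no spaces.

Tracking allowed requests in the window:
  req#1 t=0s: ALLOW
  req#2 t=0s: ALLOW
  req#3 t=4s: ALLOW
  req#4 t=5s: ALLOW
  req#5 t=7s: DENY

Answer: AAAAD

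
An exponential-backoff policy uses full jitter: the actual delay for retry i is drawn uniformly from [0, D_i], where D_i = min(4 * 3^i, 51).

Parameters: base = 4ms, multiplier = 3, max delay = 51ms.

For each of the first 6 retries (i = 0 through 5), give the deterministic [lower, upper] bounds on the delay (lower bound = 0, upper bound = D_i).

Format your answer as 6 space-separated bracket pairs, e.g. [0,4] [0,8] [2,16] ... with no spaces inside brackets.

Answer: [0,4] [0,12] [0,36] [0,51] [0,51] [0,51]

Derivation:
Computing bounds per retry:
  i=0: D_i=min(4*3^0,51)=4, bounds=[0,4]
  i=1: D_i=min(4*3^1,51)=12, bounds=[0,12]
  i=2: D_i=min(4*3^2,51)=36, bounds=[0,36]
  i=3: D_i=min(4*3^3,51)=51, bounds=[0,51]
  i=4: D_i=min(4*3^4,51)=51, bounds=[0,51]
  i=5: D_i=min(4*3^5,51)=51, bounds=[0,51]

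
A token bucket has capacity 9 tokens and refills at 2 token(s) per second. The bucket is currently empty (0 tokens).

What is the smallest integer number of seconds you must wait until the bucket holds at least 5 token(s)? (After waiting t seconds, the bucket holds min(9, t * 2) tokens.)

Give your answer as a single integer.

Need t * 2 >= 5, so t >= 5/2.
Smallest integer t = ceil(5/2) = 3.

Answer: 3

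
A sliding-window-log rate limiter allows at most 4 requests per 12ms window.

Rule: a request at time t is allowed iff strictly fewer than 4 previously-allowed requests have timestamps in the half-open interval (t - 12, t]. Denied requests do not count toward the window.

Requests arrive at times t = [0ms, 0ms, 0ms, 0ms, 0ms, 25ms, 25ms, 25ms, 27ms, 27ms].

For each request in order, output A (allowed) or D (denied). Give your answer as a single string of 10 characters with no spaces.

Answer: AAAADAAAAD

Derivation:
Tracking allowed requests in the window:
  req#1 t=0ms: ALLOW
  req#2 t=0ms: ALLOW
  req#3 t=0ms: ALLOW
  req#4 t=0ms: ALLOW
  req#5 t=0ms: DENY
  req#6 t=25ms: ALLOW
  req#7 t=25ms: ALLOW
  req#8 t=25ms: ALLOW
  req#9 t=27ms: ALLOW
  req#10 t=27ms: DENY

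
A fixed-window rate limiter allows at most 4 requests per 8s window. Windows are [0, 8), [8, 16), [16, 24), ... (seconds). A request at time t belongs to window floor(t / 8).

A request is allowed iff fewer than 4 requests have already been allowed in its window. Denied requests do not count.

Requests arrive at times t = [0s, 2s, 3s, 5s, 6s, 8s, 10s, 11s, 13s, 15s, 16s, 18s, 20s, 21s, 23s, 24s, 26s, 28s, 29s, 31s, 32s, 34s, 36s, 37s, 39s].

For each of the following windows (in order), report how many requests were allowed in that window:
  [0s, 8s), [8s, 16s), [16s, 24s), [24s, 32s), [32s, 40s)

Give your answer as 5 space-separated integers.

Answer: 4 4 4 4 4

Derivation:
Processing requests:
  req#1 t=0s (window 0): ALLOW
  req#2 t=2s (window 0): ALLOW
  req#3 t=3s (window 0): ALLOW
  req#4 t=5s (window 0): ALLOW
  req#5 t=6s (window 0): DENY
  req#6 t=8s (window 1): ALLOW
  req#7 t=10s (window 1): ALLOW
  req#8 t=11s (window 1): ALLOW
  req#9 t=13s (window 1): ALLOW
  req#10 t=15s (window 1): DENY
  req#11 t=16s (window 2): ALLOW
  req#12 t=18s (window 2): ALLOW
  req#13 t=20s (window 2): ALLOW
  req#14 t=21s (window 2): ALLOW
  req#15 t=23s (window 2): DENY
  req#16 t=24s (window 3): ALLOW
  req#17 t=26s (window 3): ALLOW
  req#18 t=28s (window 3): ALLOW
  req#19 t=29s (window 3): ALLOW
  req#20 t=31s (window 3): DENY
  req#21 t=32s (window 4): ALLOW
  req#22 t=34s (window 4): ALLOW
  req#23 t=36s (window 4): ALLOW
  req#24 t=37s (window 4): ALLOW
  req#25 t=39s (window 4): DENY

Allowed counts by window: 4 4 4 4 4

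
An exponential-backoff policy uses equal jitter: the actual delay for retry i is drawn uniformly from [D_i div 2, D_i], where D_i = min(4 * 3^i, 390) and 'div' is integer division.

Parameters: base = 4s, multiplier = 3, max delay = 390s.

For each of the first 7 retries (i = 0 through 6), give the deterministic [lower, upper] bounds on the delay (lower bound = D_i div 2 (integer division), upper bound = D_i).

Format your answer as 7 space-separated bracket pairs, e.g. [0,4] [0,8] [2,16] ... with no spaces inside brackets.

Answer: [2,4] [6,12] [18,36] [54,108] [162,324] [195,390] [195,390]

Derivation:
Computing bounds per retry:
  i=0: D_i=min(4*3^0,390)=4, bounds=[2,4]
  i=1: D_i=min(4*3^1,390)=12, bounds=[6,12]
  i=2: D_i=min(4*3^2,390)=36, bounds=[18,36]
  i=3: D_i=min(4*3^3,390)=108, bounds=[54,108]
  i=4: D_i=min(4*3^4,390)=324, bounds=[162,324]
  i=5: D_i=min(4*3^5,390)=390, bounds=[195,390]
  i=6: D_i=min(4*3^6,390)=390, bounds=[195,390]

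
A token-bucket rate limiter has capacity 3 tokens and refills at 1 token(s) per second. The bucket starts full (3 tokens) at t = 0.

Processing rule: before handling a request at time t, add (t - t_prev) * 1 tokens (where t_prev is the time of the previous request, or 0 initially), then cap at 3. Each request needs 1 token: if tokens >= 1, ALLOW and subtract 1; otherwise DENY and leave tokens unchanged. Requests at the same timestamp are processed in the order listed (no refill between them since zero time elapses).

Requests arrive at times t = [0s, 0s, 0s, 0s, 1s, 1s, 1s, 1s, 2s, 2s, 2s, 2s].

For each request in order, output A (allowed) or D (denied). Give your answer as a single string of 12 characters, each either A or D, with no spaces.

Simulating step by step:
  req#1 t=0s: ALLOW
  req#2 t=0s: ALLOW
  req#3 t=0s: ALLOW
  req#4 t=0s: DENY
  req#5 t=1s: ALLOW
  req#6 t=1s: DENY
  req#7 t=1s: DENY
  req#8 t=1s: DENY
  req#9 t=2s: ALLOW
  req#10 t=2s: DENY
  req#11 t=2s: DENY
  req#12 t=2s: DENY

Answer: AAADADDDADDD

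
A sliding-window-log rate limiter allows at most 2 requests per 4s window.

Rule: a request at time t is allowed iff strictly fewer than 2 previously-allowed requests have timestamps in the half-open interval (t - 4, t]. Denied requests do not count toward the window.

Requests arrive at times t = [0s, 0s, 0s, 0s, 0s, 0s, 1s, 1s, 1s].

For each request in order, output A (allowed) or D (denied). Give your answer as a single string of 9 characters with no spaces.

Answer: AADDDDDDD

Derivation:
Tracking allowed requests in the window:
  req#1 t=0s: ALLOW
  req#2 t=0s: ALLOW
  req#3 t=0s: DENY
  req#4 t=0s: DENY
  req#5 t=0s: DENY
  req#6 t=0s: DENY
  req#7 t=1s: DENY
  req#8 t=1s: DENY
  req#9 t=1s: DENY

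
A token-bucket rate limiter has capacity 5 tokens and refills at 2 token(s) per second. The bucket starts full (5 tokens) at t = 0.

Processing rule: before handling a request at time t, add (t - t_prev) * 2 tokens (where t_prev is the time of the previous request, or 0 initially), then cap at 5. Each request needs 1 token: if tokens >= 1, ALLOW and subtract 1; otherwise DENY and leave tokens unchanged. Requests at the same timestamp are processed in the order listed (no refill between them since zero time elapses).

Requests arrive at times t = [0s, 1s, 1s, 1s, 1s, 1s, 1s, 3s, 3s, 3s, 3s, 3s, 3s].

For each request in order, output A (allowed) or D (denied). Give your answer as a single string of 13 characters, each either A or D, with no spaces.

Simulating step by step:
  req#1 t=0s: ALLOW
  req#2 t=1s: ALLOW
  req#3 t=1s: ALLOW
  req#4 t=1s: ALLOW
  req#5 t=1s: ALLOW
  req#6 t=1s: ALLOW
  req#7 t=1s: DENY
  req#8 t=3s: ALLOW
  req#9 t=3s: ALLOW
  req#10 t=3s: ALLOW
  req#11 t=3s: ALLOW
  req#12 t=3s: DENY
  req#13 t=3s: DENY

Answer: AAAAAADAAAADD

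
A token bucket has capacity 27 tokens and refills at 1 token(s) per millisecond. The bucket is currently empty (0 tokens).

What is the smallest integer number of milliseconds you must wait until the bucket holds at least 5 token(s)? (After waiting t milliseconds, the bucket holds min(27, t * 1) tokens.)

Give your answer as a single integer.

Need t * 1 >= 5, so t >= 5/1.
Smallest integer t = ceil(5/1) = 5.

Answer: 5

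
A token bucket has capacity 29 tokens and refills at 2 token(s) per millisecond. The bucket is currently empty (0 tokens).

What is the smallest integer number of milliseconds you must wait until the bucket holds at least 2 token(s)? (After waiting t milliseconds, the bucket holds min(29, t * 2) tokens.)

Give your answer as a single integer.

Need t * 2 >= 2, so t >= 2/2.
Smallest integer t = ceil(2/2) = 1.

Answer: 1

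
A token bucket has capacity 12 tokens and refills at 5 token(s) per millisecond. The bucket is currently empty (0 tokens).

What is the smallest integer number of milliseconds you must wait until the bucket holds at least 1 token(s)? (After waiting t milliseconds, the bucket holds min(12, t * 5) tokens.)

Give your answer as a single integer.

Need t * 5 >= 1, so t >= 1/5.
Smallest integer t = ceil(1/5) = 1.

Answer: 1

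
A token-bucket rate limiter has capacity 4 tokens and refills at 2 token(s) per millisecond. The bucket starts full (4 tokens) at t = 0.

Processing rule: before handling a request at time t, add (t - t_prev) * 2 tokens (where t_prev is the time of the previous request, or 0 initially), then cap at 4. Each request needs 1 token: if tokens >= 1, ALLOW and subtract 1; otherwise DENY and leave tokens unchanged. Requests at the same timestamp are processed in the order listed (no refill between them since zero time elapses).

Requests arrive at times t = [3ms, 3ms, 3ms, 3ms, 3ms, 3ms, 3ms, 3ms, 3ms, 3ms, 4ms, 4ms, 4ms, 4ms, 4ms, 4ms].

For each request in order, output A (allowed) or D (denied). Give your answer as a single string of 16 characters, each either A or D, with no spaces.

Simulating step by step:
  req#1 t=3ms: ALLOW
  req#2 t=3ms: ALLOW
  req#3 t=3ms: ALLOW
  req#4 t=3ms: ALLOW
  req#5 t=3ms: DENY
  req#6 t=3ms: DENY
  req#7 t=3ms: DENY
  req#8 t=3ms: DENY
  req#9 t=3ms: DENY
  req#10 t=3ms: DENY
  req#11 t=4ms: ALLOW
  req#12 t=4ms: ALLOW
  req#13 t=4ms: DENY
  req#14 t=4ms: DENY
  req#15 t=4ms: DENY
  req#16 t=4ms: DENY

Answer: AAAADDDDDDAADDDD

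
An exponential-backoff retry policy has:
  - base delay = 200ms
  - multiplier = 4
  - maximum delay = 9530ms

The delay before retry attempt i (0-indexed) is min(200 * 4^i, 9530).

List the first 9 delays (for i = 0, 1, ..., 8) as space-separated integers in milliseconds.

Answer: 200 800 3200 9530 9530 9530 9530 9530 9530

Derivation:
Computing each delay:
  i=0: min(200*4^0, 9530) = 200
  i=1: min(200*4^1, 9530) = 800
  i=2: min(200*4^2, 9530) = 3200
  i=3: min(200*4^3, 9530) = 9530
  i=4: min(200*4^4, 9530) = 9530
  i=5: min(200*4^5, 9530) = 9530
  i=6: min(200*4^6, 9530) = 9530
  i=7: min(200*4^7, 9530) = 9530
  i=8: min(200*4^8, 9530) = 9530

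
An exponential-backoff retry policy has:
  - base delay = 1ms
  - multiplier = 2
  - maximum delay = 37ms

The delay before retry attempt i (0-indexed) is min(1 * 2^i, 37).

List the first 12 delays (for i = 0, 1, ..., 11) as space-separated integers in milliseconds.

Answer: 1 2 4 8 16 32 37 37 37 37 37 37

Derivation:
Computing each delay:
  i=0: min(1*2^0, 37) = 1
  i=1: min(1*2^1, 37) = 2
  i=2: min(1*2^2, 37) = 4
  i=3: min(1*2^3, 37) = 8
  i=4: min(1*2^4, 37) = 16
  i=5: min(1*2^5, 37) = 32
  i=6: min(1*2^6, 37) = 37
  i=7: min(1*2^7, 37) = 37
  i=8: min(1*2^8, 37) = 37
  i=9: min(1*2^9, 37) = 37
  i=10: min(1*2^10, 37) = 37
  i=11: min(1*2^11, 37) = 37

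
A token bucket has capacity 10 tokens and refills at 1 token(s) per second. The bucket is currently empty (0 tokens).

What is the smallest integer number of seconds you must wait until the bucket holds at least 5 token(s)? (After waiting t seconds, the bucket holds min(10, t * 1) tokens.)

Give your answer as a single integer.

Answer: 5

Derivation:
Need t * 1 >= 5, so t >= 5/1.
Smallest integer t = ceil(5/1) = 5.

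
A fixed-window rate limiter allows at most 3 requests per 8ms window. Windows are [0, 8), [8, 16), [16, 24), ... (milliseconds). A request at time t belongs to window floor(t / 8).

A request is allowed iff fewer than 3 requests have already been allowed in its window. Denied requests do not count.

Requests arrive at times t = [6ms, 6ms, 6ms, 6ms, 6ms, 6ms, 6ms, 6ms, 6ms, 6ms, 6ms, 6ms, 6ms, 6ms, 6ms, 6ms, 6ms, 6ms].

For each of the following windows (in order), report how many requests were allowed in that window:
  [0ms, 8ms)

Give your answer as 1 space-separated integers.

Processing requests:
  req#1 t=6ms (window 0): ALLOW
  req#2 t=6ms (window 0): ALLOW
  req#3 t=6ms (window 0): ALLOW
  req#4 t=6ms (window 0): DENY
  req#5 t=6ms (window 0): DENY
  req#6 t=6ms (window 0): DENY
  req#7 t=6ms (window 0): DENY
  req#8 t=6ms (window 0): DENY
  req#9 t=6ms (window 0): DENY
  req#10 t=6ms (window 0): DENY
  req#11 t=6ms (window 0): DENY
  req#12 t=6ms (window 0): DENY
  req#13 t=6ms (window 0): DENY
  req#14 t=6ms (window 0): DENY
  req#15 t=6ms (window 0): DENY
  req#16 t=6ms (window 0): DENY
  req#17 t=6ms (window 0): DENY
  req#18 t=6ms (window 0): DENY

Allowed counts by window: 3

Answer: 3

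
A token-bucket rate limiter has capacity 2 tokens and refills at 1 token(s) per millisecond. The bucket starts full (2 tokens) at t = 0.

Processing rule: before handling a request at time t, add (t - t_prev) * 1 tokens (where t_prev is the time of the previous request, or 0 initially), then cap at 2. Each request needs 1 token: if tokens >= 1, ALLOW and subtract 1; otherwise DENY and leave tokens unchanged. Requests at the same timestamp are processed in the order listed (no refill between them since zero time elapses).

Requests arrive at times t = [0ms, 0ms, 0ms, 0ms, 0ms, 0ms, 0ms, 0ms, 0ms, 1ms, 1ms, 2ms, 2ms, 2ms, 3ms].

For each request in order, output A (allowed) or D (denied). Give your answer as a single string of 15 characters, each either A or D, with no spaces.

Simulating step by step:
  req#1 t=0ms: ALLOW
  req#2 t=0ms: ALLOW
  req#3 t=0ms: DENY
  req#4 t=0ms: DENY
  req#5 t=0ms: DENY
  req#6 t=0ms: DENY
  req#7 t=0ms: DENY
  req#8 t=0ms: DENY
  req#9 t=0ms: DENY
  req#10 t=1ms: ALLOW
  req#11 t=1ms: DENY
  req#12 t=2ms: ALLOW
  req#13 t=2ms: DENY
  req#14 t=2ms: DENY
  req#15 t=3ms: ALLOW

Answer: AADDDDDDDADADDA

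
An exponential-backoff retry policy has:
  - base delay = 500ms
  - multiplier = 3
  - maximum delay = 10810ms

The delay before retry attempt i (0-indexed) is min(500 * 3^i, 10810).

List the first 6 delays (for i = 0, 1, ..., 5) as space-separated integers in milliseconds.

Computing each delay:
  i=0: min(500*3^0, 10810) = 500
  i=1: min(500*3^1, 10810) = 1500
  i=2: min(500*3^2, 10810) = 4500
  i=3: min(500*3^3, 10810) = 10810
  i=4: min(500*3^4, 10810) = 10810
  i=5: min(500*3^5, 10810) = 10810

Answer: 500 1500 4500 10810 10810 10810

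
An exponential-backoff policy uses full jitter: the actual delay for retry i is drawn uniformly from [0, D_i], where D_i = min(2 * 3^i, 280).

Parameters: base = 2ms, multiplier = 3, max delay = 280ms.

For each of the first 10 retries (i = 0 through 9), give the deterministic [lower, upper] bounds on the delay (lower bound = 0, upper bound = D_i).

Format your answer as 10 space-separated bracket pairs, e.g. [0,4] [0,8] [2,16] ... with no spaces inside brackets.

Answer: [0,2] [0,6] [0,18] [0,54] [0,162] [0,280] [0,280] [0,280] [0,280] [0,280]

Derivation:
Computing bounds per retry:
  i=0: D_i=min(2*3^0,280)=2, bounds=[0,2]
  i=1: D_i=min(2*3^1,280)=6, bounds=[0,6]
  i=2: D_i=min(2*3^2,280)=18, bounds=[0,18]
  i=3: D_i=min(2*3^3,280)=54, bounds=[0,54]
  i=4: D_i=min(2*3^4,280)=162, bounds=[0,162]
  i=5: D_i=min(2*3^5,280)=280, bounds=[0,280]
  i=6: D_i=min(2*3^6,280)=280, bounds=[0,280]
  i=7: D_i=min(2*3^7,280)=280, bounds=[0,280]
  i=8: D_i=min(2*3^8,280)=280, bounds=[0,280]
  i=9: D_i=min(2*3^9,280)=280, bounds=[0,280]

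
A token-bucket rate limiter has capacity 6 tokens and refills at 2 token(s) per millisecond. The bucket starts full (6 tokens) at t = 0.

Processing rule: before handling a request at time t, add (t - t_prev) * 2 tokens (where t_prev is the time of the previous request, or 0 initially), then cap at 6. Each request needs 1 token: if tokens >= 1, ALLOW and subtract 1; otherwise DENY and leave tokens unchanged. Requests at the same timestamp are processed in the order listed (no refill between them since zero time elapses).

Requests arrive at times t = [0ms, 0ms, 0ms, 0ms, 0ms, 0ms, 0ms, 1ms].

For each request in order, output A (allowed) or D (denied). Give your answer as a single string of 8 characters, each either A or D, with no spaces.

Simulating step by step:
  req#1 t=0ms: ALLOW
  req#2 t=0ms: ALLOW
  req#3 t=0ms: ALLOW
  req#4 t=0ms: ALLOW
  req#5 t=0ms: ALLOW
  req#6 t=0ms: ALLOW
  req#7 t=0ms: DENY
  req#8 t=1ms: ALLOW

Answer: AAAAAADA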